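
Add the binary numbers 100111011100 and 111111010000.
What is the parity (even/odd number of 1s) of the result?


100111011100 = 2524
111111010000 = 4048
Sum = 6572 = 1100110101100
1s count = 7

odd parity (7 ones in 1100110101100)


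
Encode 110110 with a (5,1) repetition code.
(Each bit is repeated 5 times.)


Each bit -> 5 copies

111111111100000111111111100000


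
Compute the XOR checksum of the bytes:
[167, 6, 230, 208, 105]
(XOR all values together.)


XOR chain: 167 ^ 6 ^ 230 ^ 208 ^ 105 = 254

254


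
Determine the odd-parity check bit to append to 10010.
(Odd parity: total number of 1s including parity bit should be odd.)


Number of 1s in data: 2
Parity bit: 1

1


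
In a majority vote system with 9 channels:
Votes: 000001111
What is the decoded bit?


Ones: 4 out of 9
Threshold: 5

0 (4/9 voted 1)


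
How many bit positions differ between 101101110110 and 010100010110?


XOR: 111001100000
Count of 1s: 5

5


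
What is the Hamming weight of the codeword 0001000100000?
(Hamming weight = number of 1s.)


Counting 1s in 0001000100000

2


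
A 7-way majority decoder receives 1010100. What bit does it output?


Ones: 3 out of 7
Threshold: 4

0 (3/7 voted 1)


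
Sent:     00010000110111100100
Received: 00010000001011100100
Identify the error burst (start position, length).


XOR: 00000000111100000000

Burst at position 8, length 4


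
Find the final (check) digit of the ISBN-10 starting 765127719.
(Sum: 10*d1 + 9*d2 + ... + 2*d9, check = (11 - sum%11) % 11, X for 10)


Weighted sum: 267
267 mod 11 = 3

Check digit: 8


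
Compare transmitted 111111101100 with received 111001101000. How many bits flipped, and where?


XOR: 000110000100

3 error(s) at position(s): 3, 4, 9


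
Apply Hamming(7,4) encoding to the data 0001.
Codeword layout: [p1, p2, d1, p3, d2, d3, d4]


Parity bits: p1=1, p2=1, p3=1

1101001


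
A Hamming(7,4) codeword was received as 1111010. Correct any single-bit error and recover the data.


Syndrome = 2: error at position 2

Data: 1010 (corrected bit 2)


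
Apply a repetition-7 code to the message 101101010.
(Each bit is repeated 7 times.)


Each bit -> 7 copies

111111100000001111111111111100000001111111000000011111110000000


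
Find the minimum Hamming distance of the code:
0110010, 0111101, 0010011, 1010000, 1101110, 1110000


Comparing all pairs, minimum distance: 1
Can detect 0 errors, correct 0 errors

1


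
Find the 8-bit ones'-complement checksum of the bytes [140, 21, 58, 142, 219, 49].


Sum = 629 mod 256 = 117
Complement = 138

138


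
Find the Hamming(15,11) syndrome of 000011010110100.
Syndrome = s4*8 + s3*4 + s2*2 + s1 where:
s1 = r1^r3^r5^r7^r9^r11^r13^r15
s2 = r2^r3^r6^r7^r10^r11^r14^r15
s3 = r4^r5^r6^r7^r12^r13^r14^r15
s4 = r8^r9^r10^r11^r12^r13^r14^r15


s1=1, s2=1, s3=1, s4=0

Syndrome = 7 (error at position 7)


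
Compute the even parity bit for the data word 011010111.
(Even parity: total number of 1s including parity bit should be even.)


Number of 1s in data: 6
Parity bit: 0

0


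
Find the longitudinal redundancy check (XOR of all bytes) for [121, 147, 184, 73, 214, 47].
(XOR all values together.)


XOR chain: 121 ^ 147 ^ 184 ^ 73 ^ 214 ^ 47 = 226

226


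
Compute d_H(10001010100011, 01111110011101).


XOR: 11110100111110
Count of 1s: 10

10


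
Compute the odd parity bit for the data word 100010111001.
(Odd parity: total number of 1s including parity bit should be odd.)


Number of 1s in data: 6
Parity bit: 1

1


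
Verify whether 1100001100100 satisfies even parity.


Number of 1s: 5

No, parity error (5 ones)


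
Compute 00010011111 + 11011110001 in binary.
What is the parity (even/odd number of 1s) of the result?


00010011111 = 159
11011110001 = 1777
Sum = 1936 = 11110010000
1s count = 5

odd parity (5 ones in 11110010000)


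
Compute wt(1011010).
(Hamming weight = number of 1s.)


Counting 1s in 1011010

4


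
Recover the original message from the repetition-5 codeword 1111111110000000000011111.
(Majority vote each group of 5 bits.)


Groups: 11111, 11110, 00000, 00000, 11111
Majority votes: 11001

11001


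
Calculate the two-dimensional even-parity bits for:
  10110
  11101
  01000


Row parities: 101
Column parities: 00011

Row P: 101, Col P: 00011, Corner: 0


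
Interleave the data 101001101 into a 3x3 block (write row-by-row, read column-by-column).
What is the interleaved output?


Matrix:
  101
  001
  101
Read columns: 101000111

101000111


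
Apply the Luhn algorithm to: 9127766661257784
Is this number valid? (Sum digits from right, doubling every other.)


Luhn sum = 77
77 mod 10 = 7

Invalid (Luhn sum mod 10 = 7)


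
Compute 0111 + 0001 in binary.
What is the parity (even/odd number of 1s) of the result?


0111 = 7
0001 = 1
Sum = 8 = 1000
1s count = 1

odd parity (1 ones in 1000)


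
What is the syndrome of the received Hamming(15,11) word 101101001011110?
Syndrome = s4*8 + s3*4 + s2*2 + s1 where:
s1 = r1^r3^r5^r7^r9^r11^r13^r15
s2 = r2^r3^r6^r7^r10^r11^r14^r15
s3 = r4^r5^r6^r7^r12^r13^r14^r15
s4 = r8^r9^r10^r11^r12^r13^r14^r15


s1=1, s2=0, s3=1, s4=1

Syndrome = 13 (error at position 13)


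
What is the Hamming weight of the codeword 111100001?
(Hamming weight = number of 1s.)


Counting 1s in 111100001

5


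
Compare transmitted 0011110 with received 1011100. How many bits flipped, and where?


XOR: 1000010

2 error(s) at position(s): 0, 5


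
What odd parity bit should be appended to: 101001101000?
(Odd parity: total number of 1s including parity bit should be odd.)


Number of 1s in data: 5
Parity bit: 0

0


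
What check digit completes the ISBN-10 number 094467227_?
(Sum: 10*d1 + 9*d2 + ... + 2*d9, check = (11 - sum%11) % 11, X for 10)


Weighted sum: 240
240 mod 11 = 9

Check digit: 2


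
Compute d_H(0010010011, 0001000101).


XOR: 0011010110
Count of 1s: 5

5


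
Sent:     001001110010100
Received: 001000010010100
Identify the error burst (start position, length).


XOR: 000001100000000

Burst at position 5, length 2


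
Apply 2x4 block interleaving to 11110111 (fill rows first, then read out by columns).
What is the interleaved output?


Matrix:
  1111
  0111
Read columns: 10111111

10111111


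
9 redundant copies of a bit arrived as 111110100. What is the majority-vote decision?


Ones: 6 out of 9
Threshold: 5

1 (6/9 voted 1)


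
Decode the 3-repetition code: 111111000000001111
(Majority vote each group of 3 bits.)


Groups: 111, 111, 000, 000, 001, 111
Majority votes: 110001

110001


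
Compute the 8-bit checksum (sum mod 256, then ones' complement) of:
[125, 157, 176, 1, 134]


Sum = 593 mod 256 = 81
Complement = 174

174


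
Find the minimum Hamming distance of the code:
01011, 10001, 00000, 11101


Comparing all pairs, minimum distance: 2
Can detect 1 errors, correct 0 errors

2


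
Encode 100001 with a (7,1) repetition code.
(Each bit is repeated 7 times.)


Each bit -> 7 copies

111111100000000000000000000000000001111111


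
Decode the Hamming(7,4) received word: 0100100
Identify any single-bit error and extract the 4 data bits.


Syndrome = 7: error at position 7

Data: 0101 (corrected bit 7)


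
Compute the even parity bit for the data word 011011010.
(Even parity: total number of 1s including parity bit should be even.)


Number of 1s in data: 5
Parity bit: 1

1


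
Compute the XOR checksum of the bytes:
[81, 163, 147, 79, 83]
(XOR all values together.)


XOR chain: 81 ^ 163 ^ 147 ^ 79 ^ 83 = 125

125


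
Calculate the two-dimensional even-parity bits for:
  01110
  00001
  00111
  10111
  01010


Row parities: 11100
Column parities: 10101

Row P: 11100, Col P: 10101, Corner: 1


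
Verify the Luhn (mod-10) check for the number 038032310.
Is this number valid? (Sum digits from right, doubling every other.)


Luhn sum = 26
26 mod 10 = 6

Invalid (Luhn sum mod 10 = 6)


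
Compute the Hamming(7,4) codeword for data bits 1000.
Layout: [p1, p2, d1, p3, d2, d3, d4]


Parity bits: p1=1, p2=1, p3=0

1110000


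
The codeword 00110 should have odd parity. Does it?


Number of 1s: 2

No, parity error (2 ones)


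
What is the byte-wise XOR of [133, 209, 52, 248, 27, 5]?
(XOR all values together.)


XOR chain: 133 ^ 209 ^ 52 ^ 248 ^ 27 ^ 5 = 134

134


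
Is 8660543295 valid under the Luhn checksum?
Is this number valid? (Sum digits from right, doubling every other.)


Luhn sum = 43
43 mod 10 = 3

Invalid (Luhn sum mod 10 = 3)


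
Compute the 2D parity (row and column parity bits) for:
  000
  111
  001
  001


Row parities: 0111
Column parities: 111

Row P: 0111, Col P: 111, Corner: 1


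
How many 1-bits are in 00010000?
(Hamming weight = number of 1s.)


Counting 1s in 00010000

1


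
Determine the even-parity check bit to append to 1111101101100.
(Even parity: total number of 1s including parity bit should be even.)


Number of 1s in data: 9
Parity bit: 1

1


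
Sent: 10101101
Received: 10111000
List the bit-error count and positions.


XOR: 00010101

3 error(s) at position(s): 3, 5, 7


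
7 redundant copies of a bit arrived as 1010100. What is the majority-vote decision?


Ones: 3 out of 7
Threshold: 4

0 (3/7 voted 1)


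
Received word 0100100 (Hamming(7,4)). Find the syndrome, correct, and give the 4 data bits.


Syndrome = 7: error at position 7

Data: 0101 (corrected bit 7)


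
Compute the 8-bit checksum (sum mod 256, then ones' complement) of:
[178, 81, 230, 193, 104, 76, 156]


Sum = 1018 mod 256 = 250
Complement = 5

5


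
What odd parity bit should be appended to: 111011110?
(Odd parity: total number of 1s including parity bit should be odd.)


Number of 1s in data: 7
Parity bit: 0

0


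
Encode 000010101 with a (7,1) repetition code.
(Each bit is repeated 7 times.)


Each bit -> 7 copies

000000000000000000000000000011111110000000111111100000001111111


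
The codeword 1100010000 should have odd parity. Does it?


Number of 1s: 3

Yes, parity is correct (3 ones)


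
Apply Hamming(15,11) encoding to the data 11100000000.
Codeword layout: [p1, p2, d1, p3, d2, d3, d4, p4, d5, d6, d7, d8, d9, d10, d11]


Parity bits: p1=0, p2=0, p3=0, p4=0

001011000000000


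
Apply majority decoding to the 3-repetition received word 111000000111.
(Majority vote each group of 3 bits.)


Groups: 111, 000, 000, 111
Majority votes: 1001

1001


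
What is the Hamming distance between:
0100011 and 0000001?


XOR: 0100010
Count of 1s: 2

2


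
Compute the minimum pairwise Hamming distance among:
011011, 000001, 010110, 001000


Comparing all pairs, minimum distance: 2
Can detect 1 errors, correct 0 errors

2


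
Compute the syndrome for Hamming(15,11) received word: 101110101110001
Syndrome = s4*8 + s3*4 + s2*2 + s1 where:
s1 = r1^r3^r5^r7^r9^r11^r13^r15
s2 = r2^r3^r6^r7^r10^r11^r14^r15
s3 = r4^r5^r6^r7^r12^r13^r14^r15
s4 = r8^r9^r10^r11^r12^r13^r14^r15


s1=1, s2=1, s3=0, s4=0

Syndrome = 3 (error at position 3)


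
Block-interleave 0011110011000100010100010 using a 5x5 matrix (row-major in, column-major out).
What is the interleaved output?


Matrix:
  00111
  10011
  00010
  00101
  00010
Read columns: 0100000000100101110111010

0100000000100101110111010


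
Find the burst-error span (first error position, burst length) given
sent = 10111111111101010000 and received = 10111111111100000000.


XOR: 00000000000001010000

Burst at position 13, length 3


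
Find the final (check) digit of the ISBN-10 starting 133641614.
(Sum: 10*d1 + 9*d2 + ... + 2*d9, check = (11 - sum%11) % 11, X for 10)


Weighted sum: 167
167 mod 11 = 2

Check digit: 9


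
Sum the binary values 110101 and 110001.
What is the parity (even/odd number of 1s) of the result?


110101 = 53
110001 = 49
Sum = 102 = 1100110
1s count = 4

even parity (4 ones in 1100110)


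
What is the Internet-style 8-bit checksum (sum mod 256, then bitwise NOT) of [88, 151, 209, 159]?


Sum = 607 mod 256 = 95
Complement = 160

160


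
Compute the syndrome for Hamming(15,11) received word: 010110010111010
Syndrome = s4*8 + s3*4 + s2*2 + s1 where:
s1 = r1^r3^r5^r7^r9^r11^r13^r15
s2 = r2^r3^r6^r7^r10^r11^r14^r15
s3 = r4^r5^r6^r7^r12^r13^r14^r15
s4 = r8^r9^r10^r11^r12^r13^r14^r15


s1=0, s2=0, s3=0, s4=1

Syndrome = 8 (error at position 8)


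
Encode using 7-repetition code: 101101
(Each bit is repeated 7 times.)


Each bit -> 7 copies

111111100000001111111111111100000001111111


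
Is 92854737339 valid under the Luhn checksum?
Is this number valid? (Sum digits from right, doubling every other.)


Luhn sum = 57
57 mod 10 = 7

Invalid (Luhn sum mod 10 = 7)


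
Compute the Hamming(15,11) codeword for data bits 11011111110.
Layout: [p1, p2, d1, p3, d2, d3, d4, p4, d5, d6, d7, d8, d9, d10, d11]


Parity bits: p1=0, p2=1, p3=1, p4=0

011110101111110


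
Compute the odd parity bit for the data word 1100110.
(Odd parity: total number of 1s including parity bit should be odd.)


Number of 1s in data: 4
Parity bit: 1

1


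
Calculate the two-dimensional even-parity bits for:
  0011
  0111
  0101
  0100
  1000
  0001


Row parities: 010111
Column parities: 1100

Row P: 010111, Col P: 1100, Corner: 0


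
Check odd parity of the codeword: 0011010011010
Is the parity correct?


Number of 1s: 6

No, parity error (6 ones)


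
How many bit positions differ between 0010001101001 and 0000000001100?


XOR: 0010001100101
Count of 1s: 5

5


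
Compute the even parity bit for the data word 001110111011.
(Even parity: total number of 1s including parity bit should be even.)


Number of 1s in data: 8
Parity bit: 0

0


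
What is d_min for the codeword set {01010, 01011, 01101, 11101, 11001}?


Comparing all pairs, minimum distance: 1
Can detect 0 errors, correct 0 errors

1


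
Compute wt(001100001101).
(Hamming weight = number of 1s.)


Counting 1s in 001100001101

5


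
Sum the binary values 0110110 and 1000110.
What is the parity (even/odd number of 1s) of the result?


0110110 = 54
1000110 = 70
Sum = 124 = 1111100
1s count = 5

odd parity (5 ones in 1111100)


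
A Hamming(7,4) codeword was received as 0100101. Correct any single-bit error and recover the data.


Syndrome = 0: no error detected

Data: 0101 (no errors)


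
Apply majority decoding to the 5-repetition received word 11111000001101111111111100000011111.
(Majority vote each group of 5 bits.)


Groups: 11111, 00000, 11011, 11111, 11110, 00000, 11111
Majority votes: 1011101

1011101


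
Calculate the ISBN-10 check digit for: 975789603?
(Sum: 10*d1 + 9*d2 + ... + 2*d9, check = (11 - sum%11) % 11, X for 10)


Weighted sum: 365
365 mod 11 = 2

Check digit: 9


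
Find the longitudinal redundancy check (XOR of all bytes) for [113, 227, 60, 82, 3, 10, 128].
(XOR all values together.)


XOR chain: 113 ^ 227 ^ 60 ^ 82 ^ 3 ^ 10 ^ 128 = 117

117


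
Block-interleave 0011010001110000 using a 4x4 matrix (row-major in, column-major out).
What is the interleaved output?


Matrix:
  0011
  0100
  0111
  0000
Read columns: 0000011010101010

0000011010101010


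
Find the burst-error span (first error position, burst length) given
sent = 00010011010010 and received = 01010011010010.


XOR: 01000000000000

Burst at position 1, length 1


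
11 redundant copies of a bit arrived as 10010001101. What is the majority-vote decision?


Ones: 5 out of 11
Threshold: 6

0 (5/11 voted 1)


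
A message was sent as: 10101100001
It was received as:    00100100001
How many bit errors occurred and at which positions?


XOR: 10001000000

2 error(s) at position(s): 0, 4


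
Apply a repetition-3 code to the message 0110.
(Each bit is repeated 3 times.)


Each bit -> 3 copies

000111111000


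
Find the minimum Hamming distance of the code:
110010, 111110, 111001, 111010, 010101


Comparing all pairs, minimum distance: 1
Can detect 0 errors, correct 0 errors

1


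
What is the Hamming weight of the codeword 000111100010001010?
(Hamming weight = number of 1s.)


Counting 1s in 000111100010001010

7


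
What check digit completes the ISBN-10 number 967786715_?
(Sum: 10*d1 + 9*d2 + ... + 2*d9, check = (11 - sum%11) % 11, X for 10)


Weighted sum: 368
368 mod 11 = 5

Check digit: 6


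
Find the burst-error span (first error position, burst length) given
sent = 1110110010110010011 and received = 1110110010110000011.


XOR: 0000000000000010000

Burst at position 14, length 1


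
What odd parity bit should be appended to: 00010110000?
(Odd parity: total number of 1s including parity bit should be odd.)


Number of 1s in data: 3
Parity bit: 0

0


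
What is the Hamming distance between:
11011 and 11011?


XOR: 00000
Count of 1s: 0

0


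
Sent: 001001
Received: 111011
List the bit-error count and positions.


XOR: 110010

3 error(s) at position(s): 0, 1, 4


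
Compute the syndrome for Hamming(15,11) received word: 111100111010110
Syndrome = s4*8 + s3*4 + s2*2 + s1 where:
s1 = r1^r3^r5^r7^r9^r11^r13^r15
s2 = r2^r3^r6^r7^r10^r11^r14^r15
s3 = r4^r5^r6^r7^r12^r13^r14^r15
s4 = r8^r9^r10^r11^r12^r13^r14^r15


s1=0, s2=1, s3=0, s4=1

Syndrome = 10 (error at position 10)


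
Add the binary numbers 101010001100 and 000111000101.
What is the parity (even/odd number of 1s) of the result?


101010001100 = 2700
000111000101 = 453
Sum = 3153 = 110001010001
1s count = 5

odd parity (5 ones in 110001010001)


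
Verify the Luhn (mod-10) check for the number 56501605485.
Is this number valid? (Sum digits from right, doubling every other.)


Luhn sum = 34
34 mod 10 = 4

Invalid (Luhn sum mod 10 = 4)


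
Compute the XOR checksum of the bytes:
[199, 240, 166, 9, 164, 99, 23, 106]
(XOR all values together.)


XOR chain: 199 ^ 240 ^ 166 ^ 9 ^ 164 ^ 99 ^ 23 ^ 106 = 34

34


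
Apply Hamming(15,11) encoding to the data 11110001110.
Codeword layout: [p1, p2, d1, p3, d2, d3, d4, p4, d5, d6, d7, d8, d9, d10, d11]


Parity bits: p1=0, p2=0, p3=0, p4=1

001011110001110


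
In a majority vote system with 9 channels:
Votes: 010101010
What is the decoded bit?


Ones: 4 out of 9
Threshold: 5

0 (4/9 voted 1)


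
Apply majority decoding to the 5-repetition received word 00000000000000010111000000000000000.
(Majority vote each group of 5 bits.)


Groups: 00000, 00000, 00000, 10111, 00000, 00000, 00000
Majority votes: 0001000

0001000


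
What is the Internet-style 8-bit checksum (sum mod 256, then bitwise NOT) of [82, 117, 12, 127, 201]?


Sum = 539 mod 256 = 27
Complement = 228

228


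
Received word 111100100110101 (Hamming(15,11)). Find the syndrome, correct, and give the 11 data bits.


Syndrome = 0: no error detected

Data: 10010110101 (no errors)


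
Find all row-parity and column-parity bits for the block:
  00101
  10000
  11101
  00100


Row parities: 0101
Column parities: 01100

Row P: 0101, Col P: 01100, Corner: 0


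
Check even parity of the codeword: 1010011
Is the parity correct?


Number of 1s: 4

Yes, parity is correct (4 ones)


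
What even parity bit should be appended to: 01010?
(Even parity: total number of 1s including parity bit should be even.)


Number of 1s in data: 2
Parity bit: 0

0


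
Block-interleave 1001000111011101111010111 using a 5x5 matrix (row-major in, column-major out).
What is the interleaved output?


Matrix:
  10010
  00111
  01110
  11110
  10111
Read columns: 1001100110011111111101001

1001100110011111111101001


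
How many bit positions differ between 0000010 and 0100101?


XOR: 0100111
Count of 1s: 4

4


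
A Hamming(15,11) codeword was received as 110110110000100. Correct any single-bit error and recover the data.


Syndrome = 0: no error detected

Data: 01010000100 (no errors)


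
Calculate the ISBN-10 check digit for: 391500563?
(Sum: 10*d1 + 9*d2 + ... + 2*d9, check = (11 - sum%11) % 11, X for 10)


Weighted sum: 198
198 mod 11 = 0

Check digit: 0


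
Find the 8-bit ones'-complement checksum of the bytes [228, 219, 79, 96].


Sum = 622 mod 256 = 110
Complement = 145

145


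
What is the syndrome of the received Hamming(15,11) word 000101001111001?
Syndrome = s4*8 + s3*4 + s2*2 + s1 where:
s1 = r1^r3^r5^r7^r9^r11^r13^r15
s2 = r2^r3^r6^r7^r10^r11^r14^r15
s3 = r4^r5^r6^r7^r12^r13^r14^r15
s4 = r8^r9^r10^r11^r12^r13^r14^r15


s1=1, s2=0, s3=0, s4=1

Syndrome = 9 (error at position 9)


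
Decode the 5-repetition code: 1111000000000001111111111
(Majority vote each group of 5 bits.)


Groups: 11110, 00000, 00000, 11111, 11111
Majority votes: 10011

10011


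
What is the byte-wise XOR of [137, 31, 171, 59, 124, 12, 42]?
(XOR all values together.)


XOR chain: 137 ^ 31 ^ 171 ^ 59 ^ 124 ^ 12 ^ 42 = 92

92


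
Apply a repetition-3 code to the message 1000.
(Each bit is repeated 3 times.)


Each bit -> 3 copies

111000000000


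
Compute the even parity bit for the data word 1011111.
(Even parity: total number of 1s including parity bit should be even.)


Number of 1s in data: 6
Parity bit: 0

0


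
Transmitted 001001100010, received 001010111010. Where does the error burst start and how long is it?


XOR: 000011011000

Burst at position 4, length 5


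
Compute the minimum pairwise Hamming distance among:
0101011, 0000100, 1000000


Comparing all pairs, minimum distance: 2
Can detect 1 errors, correct 0 errors

2


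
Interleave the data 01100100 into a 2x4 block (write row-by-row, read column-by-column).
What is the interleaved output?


Matrix:
  0110
  0100
Read columns: 00111000

00111000


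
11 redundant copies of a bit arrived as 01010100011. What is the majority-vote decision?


Ones: 5 out of 11
Threshold: 6

0 (5/11 voted 1)


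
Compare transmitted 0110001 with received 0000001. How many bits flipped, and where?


XOR: 0110000

2 error(s) at position(s): 1, 2


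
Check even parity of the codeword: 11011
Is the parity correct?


Number of 1s: 4

Yes, parity is correct (4 ones)


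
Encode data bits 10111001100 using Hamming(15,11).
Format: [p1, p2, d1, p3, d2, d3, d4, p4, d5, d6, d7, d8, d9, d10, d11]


Parity bits: p1=0, p2=1, p3=0, p4=1

011001111001100


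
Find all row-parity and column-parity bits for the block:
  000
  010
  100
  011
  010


Row parities: 01101
Column parities: 111

Row P: 01101, Col P: 111, Corner: 1


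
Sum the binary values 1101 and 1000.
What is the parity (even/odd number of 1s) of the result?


1101 = 13
1000 = 8
Sum = 21 = 10101
1s count = 3

odd parity (3 ones in 10101)


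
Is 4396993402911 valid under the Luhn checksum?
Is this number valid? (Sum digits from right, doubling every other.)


Luhn sum = 67
67 mod 10 = 7

Invalid (Luhn sum mod 10 = 7)


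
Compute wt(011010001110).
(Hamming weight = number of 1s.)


Counting 1s in 011010001110

6


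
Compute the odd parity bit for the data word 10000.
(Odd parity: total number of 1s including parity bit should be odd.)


Number of 1s in data: 1
Parity bit: 0

0


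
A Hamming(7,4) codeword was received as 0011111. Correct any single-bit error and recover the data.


Syndrome = 3: error at position 3

Data: 0111 (corrected bit 3)


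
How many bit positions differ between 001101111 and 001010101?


XOR: 000111010
Count of 1s: 4

4


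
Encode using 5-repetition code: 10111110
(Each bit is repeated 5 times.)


Each bit -> 5 copies

1111100000111111111111111111111111100000


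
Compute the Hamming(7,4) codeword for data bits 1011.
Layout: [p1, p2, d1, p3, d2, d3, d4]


Parity bits: p1=0, p2=1, p3=0

0110011


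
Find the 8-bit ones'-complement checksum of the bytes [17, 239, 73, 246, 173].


Sum = 748 mod 256 = 236
Complement = 19

19


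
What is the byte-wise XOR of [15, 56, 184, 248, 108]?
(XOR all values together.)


XOR chain: 15 ^ 56 ^ 184 ^ 248 ^ 108 = 27

27


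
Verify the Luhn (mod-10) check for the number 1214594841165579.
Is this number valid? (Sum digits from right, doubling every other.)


Luhn sum = 73
73 mod 10 = 3

Invalid (Luhn sum mod 10 = 3)


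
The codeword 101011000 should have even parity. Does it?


Number of 1s: 4

Yes, parity is correct (4 ones)


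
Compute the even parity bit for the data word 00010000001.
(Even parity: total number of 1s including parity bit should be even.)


Number of 1s in data: 2
Parity bit: 0

0


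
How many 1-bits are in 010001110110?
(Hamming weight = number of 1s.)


Counting 1s in 010001110110

6


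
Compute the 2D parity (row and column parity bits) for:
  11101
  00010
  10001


Row parities: 010
Column parities: 01110

Row P: 010, Col P: 01110, Corner: 1


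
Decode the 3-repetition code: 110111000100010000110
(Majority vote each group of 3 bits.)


Groups: 110, 111, 000, 100, 010, 000, 110
Majority votes: 1100001

1100001


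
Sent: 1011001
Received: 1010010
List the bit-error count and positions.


XOR: 0001011

3 error(s) at position(s): 3, 5, 6


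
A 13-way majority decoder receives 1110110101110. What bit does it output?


Ones: 9 out of 13
Threshold: 7

1 (9/13 voted 1)


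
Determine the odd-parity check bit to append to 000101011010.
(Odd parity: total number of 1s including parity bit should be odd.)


Number of 1s in data: 5
Parity bit: 0

0


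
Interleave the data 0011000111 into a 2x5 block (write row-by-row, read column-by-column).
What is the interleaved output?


Matrix:
  00110
  00111
Read columns: 0000111101

0000111101


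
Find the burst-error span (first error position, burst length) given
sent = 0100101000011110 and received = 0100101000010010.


XOR: 0000000000001100

Burst at position 12, length 2


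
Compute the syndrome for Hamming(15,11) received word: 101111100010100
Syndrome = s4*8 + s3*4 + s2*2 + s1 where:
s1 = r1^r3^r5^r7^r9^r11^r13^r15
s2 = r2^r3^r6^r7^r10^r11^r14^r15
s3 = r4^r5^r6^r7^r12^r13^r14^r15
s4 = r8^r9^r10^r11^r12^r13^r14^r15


s1=0, s2=0, s3=1, s4=0

Syndrome = 4 (error at position 4)


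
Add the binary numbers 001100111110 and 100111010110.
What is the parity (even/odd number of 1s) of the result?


001100111110 = 830
100111010110 = 2518
Sum = 3348 = 110100010100
1s count = 5

odd parity (5 ones in 110100010100)


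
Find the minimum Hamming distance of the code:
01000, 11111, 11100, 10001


Comparing all pairs, minimum distance: 2
Can detect 1 errors, correct 0 errors

2


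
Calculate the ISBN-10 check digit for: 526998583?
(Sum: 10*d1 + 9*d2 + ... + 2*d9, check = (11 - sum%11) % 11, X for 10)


Weighted sum: 323
323 mod 11 = 4

Check digit: 7


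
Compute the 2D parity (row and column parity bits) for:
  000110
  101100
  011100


Row parities: 011
Column parities: 110110

Row P: 011, Col P: 110110, Corner: 0


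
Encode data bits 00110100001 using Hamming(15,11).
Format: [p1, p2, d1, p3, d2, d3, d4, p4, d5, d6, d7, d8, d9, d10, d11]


Parity bits: p1=0, p2=0, p3=1, p4=0

000101100100001


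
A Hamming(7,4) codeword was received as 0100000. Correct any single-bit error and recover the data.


Syndrome = 2: error at position 2

Data: 0000 (corrected bit 2)


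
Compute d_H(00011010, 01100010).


XOR: 01111000
Count of 1s: 4

4


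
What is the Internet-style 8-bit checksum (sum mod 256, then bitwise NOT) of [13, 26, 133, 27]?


Sum = 199 mod 256 = 199
Complement = 56

56


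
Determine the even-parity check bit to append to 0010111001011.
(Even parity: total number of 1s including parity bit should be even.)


Number of 1s in data: 7
Parity bit: 1

1


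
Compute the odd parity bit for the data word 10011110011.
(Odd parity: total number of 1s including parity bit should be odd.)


Number of 1s in data: 7
Parity bit: 0

0


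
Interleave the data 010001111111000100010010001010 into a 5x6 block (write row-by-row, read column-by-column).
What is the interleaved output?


Matrix:
  010001
  111111
  000100
  010010
  001010
Read columns: 010001101001001011000101111000

010001101001001011000101111000


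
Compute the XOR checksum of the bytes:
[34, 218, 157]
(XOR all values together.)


XOR chain: 34 ^ 218 ^ 157 = 101

101


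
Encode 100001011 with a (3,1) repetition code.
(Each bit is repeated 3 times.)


Each bit -> 3 copies

111000000000000111000111111


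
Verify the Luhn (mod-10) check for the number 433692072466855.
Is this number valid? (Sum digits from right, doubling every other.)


Luhn sum = 67
67 mod 10 = 7

Invalid (Luhn sum mod 10 = 7)


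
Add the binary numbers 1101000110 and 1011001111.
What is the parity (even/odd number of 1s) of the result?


1101000110 = 838
1011001111 = 719
Sum = 1557 = 11000010101
1s count = 5

odd parity (5 ones in 11000010101)


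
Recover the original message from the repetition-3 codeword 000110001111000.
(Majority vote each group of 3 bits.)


Groups: 000, 110, 001, 111, 000
Majority votes: 01010

01010


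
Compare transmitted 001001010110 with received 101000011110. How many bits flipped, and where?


XOR: 100001001000

3 error(s) at position(s): 0, 5, 8


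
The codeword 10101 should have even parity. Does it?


Number of 1s: 3

No, parity error (3 ones)


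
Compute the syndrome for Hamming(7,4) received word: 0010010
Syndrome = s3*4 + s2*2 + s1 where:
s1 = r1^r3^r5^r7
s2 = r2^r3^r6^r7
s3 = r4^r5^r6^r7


s1=1, s2=0, s3=1

Syndrome = 5 (error at position 5)


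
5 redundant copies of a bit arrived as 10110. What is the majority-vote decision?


Ones: 3 out of 5
Threshold: 3

1 (3/5 voted 1)


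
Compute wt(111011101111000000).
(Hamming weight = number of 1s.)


Counting 1s in 111011101111000000

10


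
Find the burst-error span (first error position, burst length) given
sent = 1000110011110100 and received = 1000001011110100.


XOR: 0000111000000000

Burst at position 4, length 3


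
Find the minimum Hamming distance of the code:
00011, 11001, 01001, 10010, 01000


Comparing all pairs, minimum distance: 1
Can detect 0 errors, correct 0 errors

1


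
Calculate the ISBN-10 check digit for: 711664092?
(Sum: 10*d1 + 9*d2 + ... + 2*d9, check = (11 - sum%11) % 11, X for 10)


Weighted sum: 216
216 mod 11 = 7

Check digit: 4


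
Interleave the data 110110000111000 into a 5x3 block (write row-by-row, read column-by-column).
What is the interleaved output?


Matrix:
  110
  110
  000
  111
  000
Read columns: 110101101000010

110101101000010


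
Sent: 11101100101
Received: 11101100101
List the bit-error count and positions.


XOR: 00000000000

0 errors (received matches sent)


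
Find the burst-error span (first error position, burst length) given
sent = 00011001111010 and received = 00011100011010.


XOR: 00000101100000

Burst at position 5, length 4


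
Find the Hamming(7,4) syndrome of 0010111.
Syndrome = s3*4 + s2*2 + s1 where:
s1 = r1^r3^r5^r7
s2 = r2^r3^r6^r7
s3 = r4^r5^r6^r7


s1=1, s2=1, s3=1

Syndrome = 7 (error at position 7)


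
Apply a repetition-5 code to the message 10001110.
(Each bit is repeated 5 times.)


Each bit -> 5 copies

1111100000000000000011111111111111100000


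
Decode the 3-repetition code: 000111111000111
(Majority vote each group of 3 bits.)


Groups: 000, 111, 111, 000, 111
Majority votes: 01101

01101


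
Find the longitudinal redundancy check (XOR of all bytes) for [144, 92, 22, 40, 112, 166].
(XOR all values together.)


XOR chain: 144 ^ 92 ^ 22 ^ 40 ^ 112 ^ 166 = 36

36


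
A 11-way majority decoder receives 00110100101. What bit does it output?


Ones: 5 out of 11
Threshold: 6

0 (5/11 voted 1)


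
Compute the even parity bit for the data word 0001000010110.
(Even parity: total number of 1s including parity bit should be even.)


Number of 1s in data: 4
Parity bit: 0

0


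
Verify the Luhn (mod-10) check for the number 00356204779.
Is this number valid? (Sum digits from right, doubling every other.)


Luhn sum = 43
43 mod 10 = 3

Invalid (Luhn sum mod 10 = 3)


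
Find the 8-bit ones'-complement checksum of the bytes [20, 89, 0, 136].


Sum = 245 mod 256 = 245
Complement = 10

10


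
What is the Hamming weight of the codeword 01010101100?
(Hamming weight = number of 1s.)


Counting 1s in 01010101100

5


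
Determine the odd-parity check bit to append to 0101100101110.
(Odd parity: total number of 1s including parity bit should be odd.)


Number of 1s in data: 7
Parity bit: 0

0


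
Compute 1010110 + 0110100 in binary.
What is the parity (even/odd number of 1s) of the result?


1010110 = 86
0110100 = 52
Sum = 138 = 10001010
1s count = 3

odd parity (3 ones in 10001010)


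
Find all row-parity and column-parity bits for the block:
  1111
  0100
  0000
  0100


Row parities: 0101
Column parities: 1111

Row P: 0101, Col P: 1111, Corner: 0


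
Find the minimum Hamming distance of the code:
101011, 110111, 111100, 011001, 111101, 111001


Comparing all pairs, minimum distance: 1
Can detect 0 errors, correct 0 errors

1


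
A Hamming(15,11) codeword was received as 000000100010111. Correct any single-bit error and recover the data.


Syndrome = 0: no error detected

Data: 00010010111 (no errors)


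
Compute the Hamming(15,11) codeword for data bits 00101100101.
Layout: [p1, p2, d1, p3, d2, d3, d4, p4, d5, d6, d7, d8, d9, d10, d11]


Parity bits: p1=1, p2=1, p3=1, p4=0

110101001100101


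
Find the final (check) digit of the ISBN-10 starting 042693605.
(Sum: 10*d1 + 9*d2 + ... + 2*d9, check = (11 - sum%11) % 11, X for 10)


Weighted sum: 197
197 mod 11 = 10

Check digit: 1


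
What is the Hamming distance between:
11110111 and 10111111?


XOR: 01001000
Count of 1s: 2

2


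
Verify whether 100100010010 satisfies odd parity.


Number of 1s: 4

No, parity error (4 ones)


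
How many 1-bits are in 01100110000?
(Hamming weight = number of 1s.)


Counting 1s in 01100110000

4


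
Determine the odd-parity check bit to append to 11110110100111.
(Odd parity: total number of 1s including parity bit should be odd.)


Number of 1s in data: 10
Parity bit: 1

1


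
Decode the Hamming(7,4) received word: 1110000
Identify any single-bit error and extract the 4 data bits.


Syndrome = 0: no error detected

Data: 1000 (no errors)


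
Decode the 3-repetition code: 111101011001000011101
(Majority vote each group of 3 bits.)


Groups: 111, 101, 011, 001, 000, 011, 101
Majority votes: 1110011

1110011


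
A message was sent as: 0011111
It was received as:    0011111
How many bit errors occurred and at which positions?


XOR: 0000000

0 errors (received matches sent)


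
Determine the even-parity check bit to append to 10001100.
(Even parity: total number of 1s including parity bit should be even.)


Number of 1s in data: 3
Parity bit: 1

1


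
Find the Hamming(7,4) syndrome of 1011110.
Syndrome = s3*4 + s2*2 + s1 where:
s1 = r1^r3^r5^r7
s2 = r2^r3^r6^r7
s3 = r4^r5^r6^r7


s1=1, s2=0, s3=1

Syndrome = 5 (error at position 5)


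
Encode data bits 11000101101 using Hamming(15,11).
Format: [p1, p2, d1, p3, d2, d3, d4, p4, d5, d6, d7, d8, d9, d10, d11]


Parity bits: p1=0, p2=1, p3=0, p4=0

011010000101101


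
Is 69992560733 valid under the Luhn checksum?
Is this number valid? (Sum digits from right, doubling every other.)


Luhn sum = 58
58 mod 10 = 8

Invalid (Luhn sum mod 10 = 8)


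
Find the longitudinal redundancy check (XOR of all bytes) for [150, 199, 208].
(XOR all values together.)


XOR chain: 150 ^ 199 ^ 208 = 129

129


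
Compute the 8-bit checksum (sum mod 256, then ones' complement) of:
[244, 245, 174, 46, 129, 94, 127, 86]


Sum = 1145 mod 256 = 121
Complement = 134

134


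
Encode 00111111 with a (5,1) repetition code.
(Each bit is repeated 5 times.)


Each bit -> 5 copies

0000000000111111111111111111111111111111


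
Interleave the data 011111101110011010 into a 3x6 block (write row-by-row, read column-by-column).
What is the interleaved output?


Matrix:
  011111
  101110
  011010
Read columns: 010101111110111100

010101111110111100


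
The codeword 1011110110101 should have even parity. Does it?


Number of 1s: 9

No, parity error (9 ones)


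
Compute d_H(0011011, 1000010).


XOR: 1011001
Count of 1s: 4

4


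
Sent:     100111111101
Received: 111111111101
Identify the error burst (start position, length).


XOR: 011000000000

Burst at position 1, length 2


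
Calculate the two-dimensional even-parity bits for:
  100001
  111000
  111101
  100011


Row parities: 0111
Column parities: 000111

Row P: 0111, Col P: 000111, Corner: 1


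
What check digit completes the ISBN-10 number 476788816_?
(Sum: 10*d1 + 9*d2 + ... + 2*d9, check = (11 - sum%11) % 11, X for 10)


Weighted sum: 335
335 mod 11 = 5

Check digit: 6


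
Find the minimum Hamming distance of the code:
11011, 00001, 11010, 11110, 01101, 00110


Comparing all pairs, minimum distance: 1
Can detect 0 errors, correct 0 errors

1


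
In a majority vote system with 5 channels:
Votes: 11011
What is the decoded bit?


Ones: 4 out of 5
Threshold: 3

1 (4/5 voted 1)


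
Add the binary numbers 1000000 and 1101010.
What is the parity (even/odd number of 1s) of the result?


1000000 = 64
1101010 = 106
Sum = 170 = 10101010
1s count = 4

even parity (4 ones in 10101010)


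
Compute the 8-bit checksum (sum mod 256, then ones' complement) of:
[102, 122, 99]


Sum = 323 mod 256 = 67
Complement = 188

188


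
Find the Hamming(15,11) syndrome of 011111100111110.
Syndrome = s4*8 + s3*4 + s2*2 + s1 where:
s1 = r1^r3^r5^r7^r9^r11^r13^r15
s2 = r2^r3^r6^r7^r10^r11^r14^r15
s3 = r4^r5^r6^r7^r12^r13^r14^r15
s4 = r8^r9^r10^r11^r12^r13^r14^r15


s1=1, s2=1, s3=1, s4=1

Syndrome = 15 (error at position 15)


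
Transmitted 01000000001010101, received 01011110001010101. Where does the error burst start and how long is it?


XOR: 00011110000000000

Burst at position 3, length 4


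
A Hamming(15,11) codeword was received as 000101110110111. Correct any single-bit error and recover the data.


Syndrome = 0: no error detected

Data: 00110110111 (no errors)


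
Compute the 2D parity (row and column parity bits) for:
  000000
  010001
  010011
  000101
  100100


Row parities: 00100
Column parities: 100011

Row P: 00100, Col P: 100011, Corner: 1


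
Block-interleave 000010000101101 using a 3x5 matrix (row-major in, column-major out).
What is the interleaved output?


Matrix:
  00001
  00001
  01101
Read columns: 000001001000111

000001001000111


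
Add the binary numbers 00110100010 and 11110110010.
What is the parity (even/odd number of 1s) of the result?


00110100010 = 418
11110110010 = 1970
Sum = 2388 = 100101010100
1s count = 5

odd parity (5 ones in 100101010100)


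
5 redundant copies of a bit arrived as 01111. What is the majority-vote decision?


Ones: 4 out of 5
Threshold: 3

1 (4/5 voted 1)


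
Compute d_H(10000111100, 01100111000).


XOR: 11100000100
Count of 1s: 4

4


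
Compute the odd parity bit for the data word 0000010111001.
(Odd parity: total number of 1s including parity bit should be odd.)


Number of 1s in data: 5
Parity bit: 0

0
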